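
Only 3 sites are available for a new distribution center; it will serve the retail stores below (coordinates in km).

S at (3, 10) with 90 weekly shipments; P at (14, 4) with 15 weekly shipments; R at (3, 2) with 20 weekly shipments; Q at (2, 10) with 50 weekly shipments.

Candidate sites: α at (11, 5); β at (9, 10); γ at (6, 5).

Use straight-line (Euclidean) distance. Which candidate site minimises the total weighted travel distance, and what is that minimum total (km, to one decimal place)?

Total weighted distance at each candidate:
  α (11, 5): total = 1582.2
  β (9, 10): total = 1207.2
  γ (6, 5): total = 1050.7
Minimum is at γ with total 1050.7 km.

γ, total 1050.7 km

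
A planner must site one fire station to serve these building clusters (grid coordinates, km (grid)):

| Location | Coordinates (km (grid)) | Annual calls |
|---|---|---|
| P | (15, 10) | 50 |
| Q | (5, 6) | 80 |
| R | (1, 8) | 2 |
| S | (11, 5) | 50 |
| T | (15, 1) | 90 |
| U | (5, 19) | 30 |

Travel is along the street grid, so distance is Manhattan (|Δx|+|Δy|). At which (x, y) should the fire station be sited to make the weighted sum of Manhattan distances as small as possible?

Manhattan distance separates: Σwᵢ(|x−xᵢ|+|y−yᵢ|) = Σwᵢ|x−xᵢ| + Σwᵢ|y−yᵢ|, so x and y are optimised independently as 1-D weighted medians.
Total weight W = 302; half = 151.
x-coordinate, sorted with cumulative weight:
  x=1 (R, w=2) cum 2
  x=5 (Q, w=80) cum 82
  x=5 (U, w=30) cum 112
  x=11 (S, w=50) cum 162  ← median
  x=15 (P, w=50) cum 212
  x=15 (T, w=90) cum 302
⇒ x* = 11
y-coordinate, sorted with cumulative weight:
  y=1 (T, w=90) cum 90
  y=5 (S, w=50) cum 140
  y=6 (Q, w=80) cum 220  ← median
  y=8 (R, w=2) cum 222
  y=10 (P, w=50) cum 272
  y=19 (U, w=30) cum 302
⇒ y* = 6

(11, 6)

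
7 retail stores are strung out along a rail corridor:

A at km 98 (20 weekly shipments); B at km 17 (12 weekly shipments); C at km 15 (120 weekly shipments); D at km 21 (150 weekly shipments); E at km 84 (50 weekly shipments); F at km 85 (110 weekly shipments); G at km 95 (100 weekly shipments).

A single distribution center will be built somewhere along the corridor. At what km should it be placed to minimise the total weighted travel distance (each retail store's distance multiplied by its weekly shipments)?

For a sum of weighted absolute distances on a line, the optimum is the weighted median (not the mean). Total weight W = 562; half-weight = 281.
Sort by position and accumulate weight:
  km 15 (C, w=120) → cum 120
  km 17 (B, w=12) → cum 132
  km 21 (D, w=150) → cum 282  ≥ 281 → median here
  km 84 (E, w=50) → cum 332
  km 85 (F, w=110) → cum 442
  km 95 (G, w=100) → cum 542
  km 98 (A, w=20) → cum 562
Optimal location: km 21.

x = 21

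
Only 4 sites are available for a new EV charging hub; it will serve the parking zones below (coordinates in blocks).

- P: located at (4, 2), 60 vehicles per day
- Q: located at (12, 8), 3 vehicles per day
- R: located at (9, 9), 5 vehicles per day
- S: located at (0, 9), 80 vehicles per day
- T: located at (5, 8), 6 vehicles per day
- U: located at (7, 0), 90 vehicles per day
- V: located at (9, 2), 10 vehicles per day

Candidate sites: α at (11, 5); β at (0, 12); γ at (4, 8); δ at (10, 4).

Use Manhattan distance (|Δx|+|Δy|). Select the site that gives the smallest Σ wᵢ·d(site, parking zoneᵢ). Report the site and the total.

γ, total 1920 blocks

Total weighted distance at each candidate:
  α (11, 5): total = 2756
  β (0, 12): total = 3142
  γ (4, 8): total = 1920
  δ (10, 4): total = 2442
Minimum is at γ with total 1920 blocks.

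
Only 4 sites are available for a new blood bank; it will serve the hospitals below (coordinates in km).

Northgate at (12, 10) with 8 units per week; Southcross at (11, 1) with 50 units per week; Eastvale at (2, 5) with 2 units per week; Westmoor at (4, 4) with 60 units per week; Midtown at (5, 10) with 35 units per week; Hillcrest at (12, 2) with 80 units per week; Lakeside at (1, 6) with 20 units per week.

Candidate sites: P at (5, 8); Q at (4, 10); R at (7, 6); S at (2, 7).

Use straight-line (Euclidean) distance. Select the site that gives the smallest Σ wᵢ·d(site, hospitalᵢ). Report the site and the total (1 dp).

Total weighted distance at each candidate:
  P (5, 8): total = 1672.1
  Q (4, 10): total = 2045.0
  R (7, 6): total = 1386.7
  S (2, 7): total = 1915.9
Minimum is at R with total 1386.7 km.

R, total 1386.7 km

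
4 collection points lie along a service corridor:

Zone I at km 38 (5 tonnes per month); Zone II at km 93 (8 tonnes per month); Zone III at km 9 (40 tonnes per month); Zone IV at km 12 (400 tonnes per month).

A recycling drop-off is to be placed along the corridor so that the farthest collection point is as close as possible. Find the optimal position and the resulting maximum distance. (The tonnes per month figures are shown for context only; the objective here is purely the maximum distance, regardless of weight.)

location 51, max distance 42

The 1-center on a line is the midpoint of the two extreme points: leftmost at 9, rightmost at 93.
Optimal location = (9 + 93)/2 = 51; maximum distance = (93 − 9)/2 = 42.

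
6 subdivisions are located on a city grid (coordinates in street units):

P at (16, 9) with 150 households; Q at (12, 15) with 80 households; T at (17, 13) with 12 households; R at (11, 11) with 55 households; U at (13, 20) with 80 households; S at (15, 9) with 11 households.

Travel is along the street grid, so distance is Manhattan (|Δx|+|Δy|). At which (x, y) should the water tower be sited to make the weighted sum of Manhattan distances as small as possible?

Manhattan distance separates: Σwᵢ(|x−xᵢ|+|y−yᵢ|) = Σwᵢ|x−xᵢ| + Σwᵢ|y−yᵢ|, so x and y are optimised independently as 1-D weighted medians.
Total weight W = 388; half = 194.
x-coordinate, sorted with cumulative weight:
  x=11 (R, w=55) cum 55
  x=12 (Q, w=80) cum 135
  x=13 (U, w=80) cum 215  ← median
  x=15 (S, w=11) cum 226
  x=16 (P, w=150) cum 376
  x=17 (T, w=12) cum 388
⇒ x* = 13
y-coordinate, sorted with cumulative weight:
  y=9 (P, w=150) cum 150
  y=9 (S, w=11) cum 161
  y=11 (R, w=55) cum 216  ← median
  y=13 (T, w=12) cum 228
  y=15 (Q, w=80) cum 308
  y=20 (U, w=80) cum 388
⇒ y* = 11

(13, 11)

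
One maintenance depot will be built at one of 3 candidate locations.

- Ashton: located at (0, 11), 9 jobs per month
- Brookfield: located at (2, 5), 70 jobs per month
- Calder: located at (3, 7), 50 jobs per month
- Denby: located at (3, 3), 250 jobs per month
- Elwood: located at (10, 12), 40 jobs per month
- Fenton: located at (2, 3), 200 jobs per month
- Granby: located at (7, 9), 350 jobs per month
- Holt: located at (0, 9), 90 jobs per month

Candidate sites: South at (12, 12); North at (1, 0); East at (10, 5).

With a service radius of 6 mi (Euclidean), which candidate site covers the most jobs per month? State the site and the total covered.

North, covering 520

Coverage radius r = 6 mi; a point is covered iff (Δx)²+(Δy)² ≤ 6² = 36.
  South (12, 12): covers {Elwood, Granby} → 390
  North (1, 0): covers {Brookfield, Denby, Fenton} → 520
  East (10, 5): covers {Granby} → 350
Maximum coverage at North: 520 jobs per month.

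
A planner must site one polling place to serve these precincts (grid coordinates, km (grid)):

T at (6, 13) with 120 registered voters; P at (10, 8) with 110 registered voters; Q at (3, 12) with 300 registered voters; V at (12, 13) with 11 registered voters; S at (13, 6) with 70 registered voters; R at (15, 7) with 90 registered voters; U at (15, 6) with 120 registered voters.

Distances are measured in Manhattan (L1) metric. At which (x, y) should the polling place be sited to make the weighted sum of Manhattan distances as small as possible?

Manhattan distance separates: Σwᵢ(|x−xᵢ|+|y−yᵢ|) = Σwᵢ|x−xᵢ| + Σwᵢ|y−yᵢ|, so x and y are optimised independently as 1-D weighted medians.
Total weight W = 821; half = 410.5.
x-coordinate, sorted with cumulative weight:
  x=3 (Q, w=300) cum 300
  x=6 (T, w=120) cum 420  ← median
  x=10 (P, w=110) cum 530
  x=12 (V, w=11) cum 541
  x=13 (S, w=70) cum 611
  x=15 (R, w=90) cum 701
  x=15 (U, w=120) cum 821
⇒ x* = 6
y-coordinate, sorted with cumulative weight:
  y=6 (S, w=70) cum 70
  y=6 (U, w=120) cum 190
  y=7 (R, w=90) cum 280
  y=8 (P, w=110) cum 390
  y=12 (Q, w=300) cum 690  ← median
  y=13 (T, w=120) cum 810
  y=13 (V, w=11) cum 821
⇒ y* = 12

(6, 12)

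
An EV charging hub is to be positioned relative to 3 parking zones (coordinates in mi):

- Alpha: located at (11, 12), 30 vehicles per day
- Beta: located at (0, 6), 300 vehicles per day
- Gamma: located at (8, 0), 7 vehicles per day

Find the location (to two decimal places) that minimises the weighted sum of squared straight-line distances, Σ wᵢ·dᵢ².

(1.15, 6.41)

The minimiser of Σwᵢ‖p−pᵢ‖² is the weighted centroid p* = (Σwᵢpᵢ)/(Σwᵢ).
Σwᵢ = 337.
Σwᵢxᵢ = 30·11 + 300·0 + 7·8 = 386.
Σwᵢyᵢ = 30·12 + 300·6 + 7·0 = 2160.
x* = 386/337 = 1.15, y* = 2160/337 = 6.41.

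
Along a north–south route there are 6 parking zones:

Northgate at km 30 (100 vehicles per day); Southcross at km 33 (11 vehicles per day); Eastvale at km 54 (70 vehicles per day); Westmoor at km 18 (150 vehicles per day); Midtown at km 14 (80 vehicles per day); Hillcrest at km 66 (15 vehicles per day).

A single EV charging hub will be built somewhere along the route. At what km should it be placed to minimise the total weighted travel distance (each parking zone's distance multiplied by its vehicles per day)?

For a sum of weighted absolute distances on a line, the optimum is the weighted median (not the mean). Total weight W = 426; half-weight = 213.
Sort by position and accumulate weight:
  km 14 (Midtown, w=80) → cum 80
  km 18 (Westmoor, w=150) → cum 230  ≥ 213 → median here
  km 30 (Northgate, w=100) → cum 330
  km 33 (Southcross, w=11) → cum 341
  km 54 (Eastvale, w=70) → cum 411
  km 66 (Hillcrest, w=15) → cum 426
Optimal location: km 18.

x = 18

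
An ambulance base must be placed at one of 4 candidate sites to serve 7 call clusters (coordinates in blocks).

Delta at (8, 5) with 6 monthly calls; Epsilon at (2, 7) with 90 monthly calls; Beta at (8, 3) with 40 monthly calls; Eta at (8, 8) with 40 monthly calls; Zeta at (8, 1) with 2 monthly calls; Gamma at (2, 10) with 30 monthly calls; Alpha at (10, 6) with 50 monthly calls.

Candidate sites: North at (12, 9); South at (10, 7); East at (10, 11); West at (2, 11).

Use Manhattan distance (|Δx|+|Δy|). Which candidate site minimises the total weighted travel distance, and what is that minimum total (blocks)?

South, total 1500 blocks

Total weighted distance at each candidate:
  North (12, 9): total = 2332
  South (10, 7): total = 1500
  East (10, 11): total = 2272
  West (2, 11): total = 2064
Minimum is at South with total 1500 blocks.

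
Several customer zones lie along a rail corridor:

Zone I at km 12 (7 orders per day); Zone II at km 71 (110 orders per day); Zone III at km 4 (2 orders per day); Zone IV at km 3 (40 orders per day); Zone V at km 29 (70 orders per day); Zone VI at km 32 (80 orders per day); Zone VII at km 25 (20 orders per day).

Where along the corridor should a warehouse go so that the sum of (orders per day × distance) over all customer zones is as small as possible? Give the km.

x = 32

For a sum of weighted absolute distances on a line, the optimum is the weighted median (not the mean). Total weight W = 329; half-weight = 164.5.
Sort by position and accumulate weight:
  km 3 (Zone IV, w=40) → cum 40
  km 4 (Zone III, w=2) → cum 42
  km 12 (Zone I, w=7) → cum 49
  km 25 (Zone VII, w=20) → cum 69
  km 29 (Zone V, w=70) → cum 139
  km 32 (Zone VI, w=80) → cum 219  ≥ 164.5 → median here
  km 71 (Zone II, w=110) → cum 329
Optimal location: km 32.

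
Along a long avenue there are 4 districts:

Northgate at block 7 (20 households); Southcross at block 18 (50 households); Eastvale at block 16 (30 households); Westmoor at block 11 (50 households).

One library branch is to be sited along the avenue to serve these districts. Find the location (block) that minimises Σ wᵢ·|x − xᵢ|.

For a sum of weighted absolute distances on a line, the optimum is the weighted median (not the mean). Total weight W = 150; half-weight = 75.
Sort by position and accumulate weight:
  block 7 (Northgate, w=20) → cum 20
  block 11 (Westmoor, w=50) → cum 70
  block 16 (Eastvale, w=30) → cum 100  ≥ 75 → median here
  block 18 (Southcross, w=50) → cum 150
Optimal location: block 16.

x = 16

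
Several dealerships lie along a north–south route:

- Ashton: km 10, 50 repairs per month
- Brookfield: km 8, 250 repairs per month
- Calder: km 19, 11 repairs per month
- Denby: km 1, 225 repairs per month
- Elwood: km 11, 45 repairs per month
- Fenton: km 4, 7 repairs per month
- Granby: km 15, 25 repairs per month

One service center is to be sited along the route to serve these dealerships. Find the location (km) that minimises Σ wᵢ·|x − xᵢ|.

x = 8

For a sum of weighted absolute distances on a line, the optimum is the weighted median (not the mean). Total weight W = 613; half-weight = 306.5.
Sort by position and accumulate weight:
  km 1 (Denby, w=225) → cum 225
  km 4 (Fenton, w=7) → cum 232
  km 8 (Brookfield, w=250) → cum 482  ≥ 306.5 → median here
  km 10 (Ashton, w=50) → cum 532
  km 11 (Elwood, w=45) → cum 577
  km 15 (Granby, w=25) → cum 602
  km 19 (Calder, w=11) → cum 613
Optimal location: km 8.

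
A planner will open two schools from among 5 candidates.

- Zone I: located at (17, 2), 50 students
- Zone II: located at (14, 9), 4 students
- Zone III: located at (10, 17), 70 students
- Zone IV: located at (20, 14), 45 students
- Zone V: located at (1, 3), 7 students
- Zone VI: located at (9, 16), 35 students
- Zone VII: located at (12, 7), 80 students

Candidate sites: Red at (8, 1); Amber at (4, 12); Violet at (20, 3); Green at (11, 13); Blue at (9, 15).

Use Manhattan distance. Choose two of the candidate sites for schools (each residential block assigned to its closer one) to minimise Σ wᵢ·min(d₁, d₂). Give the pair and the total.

{Violet, Green}, total 1896

Evaluate every pair (each demand assigned to the nearer of the two):
  {Violet, Green}: total = 1896
  {Violet, Blue}: total = 1997
  {Red, Green}: total = 2126
  {Red, Blue}: total = 2192
  {Green, Blue}: total = 2273
  {Amber, Green}: total = 2497
  {Amber, Blue}: total = 2843
  {Amber, Violet}: total = 2872
  {Red, Amber}: total = 3310
  {Red, Violet}: total = 3426
Best pair: {Violet, Green} with total 1896.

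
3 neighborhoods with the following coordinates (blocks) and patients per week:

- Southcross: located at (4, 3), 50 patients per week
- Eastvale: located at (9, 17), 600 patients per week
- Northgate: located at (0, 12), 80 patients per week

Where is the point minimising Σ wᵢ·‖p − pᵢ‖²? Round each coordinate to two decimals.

(7.67, 15.49)

The minimiser of Σwᵢ‖p−pᵢ‖² is the weighted centroid p* = (Σwᵢpᵢ)/(Σwᵢ).
Σwᵢ = 730.
Σwᵢxᵢ = 50·4 + 600·9 + 80·0 = 5600.
Σwᵢyᵢ = 50·3 + 600·17 + 80·12 = 11310.
x* = 5600/730 = 7.67, y* = 11310/730 = 15.49.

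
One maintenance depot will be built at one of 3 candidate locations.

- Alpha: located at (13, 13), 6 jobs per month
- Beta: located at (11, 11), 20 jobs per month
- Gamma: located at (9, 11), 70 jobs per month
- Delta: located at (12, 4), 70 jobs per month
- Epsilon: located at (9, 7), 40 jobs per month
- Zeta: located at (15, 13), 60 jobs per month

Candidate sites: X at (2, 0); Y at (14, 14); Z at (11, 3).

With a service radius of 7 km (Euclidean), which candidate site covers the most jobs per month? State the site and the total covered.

Coverage radius r = 7 km; a point is covered iff (Δx)²+(Δy)² ≤ 7² = 49.
  X (2, 0): covers {none} → 0
  Y (14, 14): covers {Alpha, Beta, Gamma, Zeta} → 156
  Z (11, 3): covers {Delta, Epsilon} → 110
Maximum coverage at Y: 156 jobs per month.

Y, covering 156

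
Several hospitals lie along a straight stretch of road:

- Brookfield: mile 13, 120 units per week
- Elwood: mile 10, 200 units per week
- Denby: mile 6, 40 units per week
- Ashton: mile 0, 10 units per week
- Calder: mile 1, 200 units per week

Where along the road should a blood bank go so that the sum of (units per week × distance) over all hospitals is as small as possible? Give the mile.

x = 10

For a sum of weighted absolute distances on a line, the optimum is the weighted median (not the mean). Total weight W = 570; half-weight = 285.
Sort by position and accumulate weight:
  mile 0 (Ashton, w=10) → cum 10
  mile 1 (Calder, w=200) → cum 210
  mile 6 (Denby, w=40) → cum 250
  mile 10 (Elwood, w=200) → cum 450  ≥ 285 → median here
  mile 13 (Brookfield, w=120) → cum 570
Optimal location: mile 10.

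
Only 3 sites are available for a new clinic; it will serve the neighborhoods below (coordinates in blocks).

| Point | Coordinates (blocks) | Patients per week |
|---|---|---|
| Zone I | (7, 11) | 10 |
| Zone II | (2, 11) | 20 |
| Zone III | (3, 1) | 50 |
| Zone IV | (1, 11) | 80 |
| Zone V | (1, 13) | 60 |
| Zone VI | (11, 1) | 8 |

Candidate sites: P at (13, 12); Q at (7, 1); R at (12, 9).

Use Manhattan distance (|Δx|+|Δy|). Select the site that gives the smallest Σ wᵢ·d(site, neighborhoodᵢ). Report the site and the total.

Total weighted distance at each candidate:
  P (13, 12): total = 3284
  Q (7, 1): total = 2992
  R (12, 9): total = 3172
Minimum is at Q with total 2992 blocks.

Q, total 2992 blocks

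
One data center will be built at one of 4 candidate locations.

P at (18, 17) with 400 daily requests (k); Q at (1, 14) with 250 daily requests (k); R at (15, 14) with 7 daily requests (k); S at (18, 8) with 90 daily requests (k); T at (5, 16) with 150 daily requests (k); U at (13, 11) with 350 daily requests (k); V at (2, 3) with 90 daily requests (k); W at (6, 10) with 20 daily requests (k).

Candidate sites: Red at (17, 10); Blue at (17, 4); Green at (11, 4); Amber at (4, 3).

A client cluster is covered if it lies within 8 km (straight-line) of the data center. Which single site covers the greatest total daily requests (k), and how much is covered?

Coverage radius r = 8 km; a point is covered iff (Δx)²+(Δy)² ≤ 8² = 64.
  Red (17, 10): covers {P, R, S, U} → 847
  Blue (17, 4): covers {S} → 90
  Green (11, 4): covers {U, W} → 370
  Amber (4, 3): covers {V, W} → 110
Maximum coverage at Red: 847 daily requests (k).

Red, covering 847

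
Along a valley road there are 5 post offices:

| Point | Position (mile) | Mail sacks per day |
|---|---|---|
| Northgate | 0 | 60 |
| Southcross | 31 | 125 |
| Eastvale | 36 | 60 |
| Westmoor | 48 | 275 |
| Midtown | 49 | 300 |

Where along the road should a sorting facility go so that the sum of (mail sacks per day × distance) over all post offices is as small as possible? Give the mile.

x = 48

For a sum of weighted absolute distances on a line, the optimum is the weighted median (not the mean). Total weight W = 820; half-weight = 410.
Sort by position and accumulate weight:
  mile 0 (Northgate, w=60) → cum 60
  mile 31 (Southcross, w=125) → cum 185
  mile 36 (Eastvale, w=60) → cum 245
  mile 48 (Westmoor, w=275) → cum 520  ≥ 410 → median here
  mile 49 (Midtown, w=300) → cum 820
Optimal location: mile 48.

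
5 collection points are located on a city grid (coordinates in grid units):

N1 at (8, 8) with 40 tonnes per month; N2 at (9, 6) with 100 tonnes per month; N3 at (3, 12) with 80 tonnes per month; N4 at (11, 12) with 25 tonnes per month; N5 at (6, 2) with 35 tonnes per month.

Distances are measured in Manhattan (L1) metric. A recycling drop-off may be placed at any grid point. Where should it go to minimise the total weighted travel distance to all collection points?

Manhattan distance separates: Σwᵢ(|x−xᵢ|+|y−yᵢ|) = Σwᵢ|x−xᵢ| + Σwᵢ|y−yᵢ|, so x and y are optimised independently as 1-D weighted medians.
Total weight W = 280; half = 140.
x-coordinate, sorted with cumulative weight:
  x=3 (N3, w=80) cum 80
  x=6 (N5, w=35) cum 115
  x=8 (N1, w=40) cum 155  ← median
  x=9 (N2, w=100) cum 255
  x=11 (N4, w=25) cum 280
⇒ x* = 8
y-coordinate, sorted with cumulative weight:
  y=2 (N5, w=35) cum 35
  y=6 (N2, w=100) cum 135
  y=8 (N1, w=40) cum 175  ← median
  y=12 (N3, w=80) cum 255
  y=12 (N4, w=25) cum 280
⇒ y* = 8

(8, 8)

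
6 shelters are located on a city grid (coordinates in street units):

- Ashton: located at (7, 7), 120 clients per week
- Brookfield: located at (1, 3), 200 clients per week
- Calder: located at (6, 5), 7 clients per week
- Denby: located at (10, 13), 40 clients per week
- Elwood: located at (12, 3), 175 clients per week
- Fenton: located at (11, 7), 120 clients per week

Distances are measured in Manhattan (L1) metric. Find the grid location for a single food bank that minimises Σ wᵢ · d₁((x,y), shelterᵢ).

(10, 3)

Manhattan distance separates: Σwᵢ(|x−xᵢ|+|y−yᵢ|) = Σwᵢ|x−xᵢ| + Σwᵢ|y−yᵢ|, so x and y are optimised independently as 1-D weighted medians.
Total weight W = 662; half = 331.
x-coordinate, sorted with cumulative weight:
  x=1 (Brookfield, w=200) cum 200
  x=6 (Calder, w=7) cum 207
  x=7 (Ashton, w=120) cum 327
  x=10 (Denby, w=40) cum 367  ← median
  x=11 (Fenton, w=120) cum 487
  x=12 (Elwood, w=175) cum 662
⇒ x* = 10
y-coordinate, sorted with cumulative weight:
  y=3 (Brookfield, w=200) cum 200
  y=3 (Elwood, w=175) cum 375  ← median
  y=5 (Calder, w=7) cum 382
  y=7 (Ashton, w=120) cum 502
  y=7 (Fenton, w=120) cum 622
  y=13 (Denby, w=40) cum 662
⇒ y* = 3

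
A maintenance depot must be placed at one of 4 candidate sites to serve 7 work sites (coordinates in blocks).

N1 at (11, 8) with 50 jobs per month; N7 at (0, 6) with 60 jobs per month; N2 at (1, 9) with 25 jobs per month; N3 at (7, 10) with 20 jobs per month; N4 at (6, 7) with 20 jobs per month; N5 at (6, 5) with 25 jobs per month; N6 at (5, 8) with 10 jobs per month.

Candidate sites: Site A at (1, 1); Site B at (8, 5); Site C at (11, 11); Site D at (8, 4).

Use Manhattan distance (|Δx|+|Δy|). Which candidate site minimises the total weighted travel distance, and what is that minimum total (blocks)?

Site B, total 1425 blocks

Total weighted distance at each candidate:
  Site A (1, 1): total = 2265
  Site B (8, 5): total = 1425
  Site C (11, 11): total = 2055
  Site D (8, 4): total = 1635
Minimum is at Site B with total 1425 blocks.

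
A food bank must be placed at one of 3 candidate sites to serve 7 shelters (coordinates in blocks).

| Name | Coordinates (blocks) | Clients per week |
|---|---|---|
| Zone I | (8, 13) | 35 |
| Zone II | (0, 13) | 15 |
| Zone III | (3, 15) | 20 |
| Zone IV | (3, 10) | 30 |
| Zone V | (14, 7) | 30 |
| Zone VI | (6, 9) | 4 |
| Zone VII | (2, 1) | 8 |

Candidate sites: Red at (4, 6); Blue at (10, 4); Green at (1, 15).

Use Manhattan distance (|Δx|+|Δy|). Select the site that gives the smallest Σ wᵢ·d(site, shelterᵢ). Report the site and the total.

Total weighted distance at each candidate:
  Red (4, 6): total = 1306
  Blue (10, 4): total = 1754
  Green (1, 15): total = 1404
Minimum is at Red with total 1306 blocks.

Red, total 1306 blocks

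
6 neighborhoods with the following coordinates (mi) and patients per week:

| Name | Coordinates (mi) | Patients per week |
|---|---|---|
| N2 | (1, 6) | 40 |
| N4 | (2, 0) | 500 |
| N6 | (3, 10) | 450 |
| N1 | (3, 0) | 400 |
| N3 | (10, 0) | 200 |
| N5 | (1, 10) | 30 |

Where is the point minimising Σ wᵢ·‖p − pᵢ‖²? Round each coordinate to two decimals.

The minimiser of Σwᵢ‖p−pᵢ‖² is the weighted centroid p* = (Σwᵢpᵢ)/(Σwᵢ).
Σwᵢ = 1620.
Σwᵢxᵢ = 40·1 + 500·2 + 450·3 + 400·3 + 200·10 + 30·1 = 5620.
Σwᵢyᵢ = 40·6 + 500·0 + 450·10 + 400·0 + 200·0 + 30·10 = 5040.
x* = 5620/1620 = 3.47, y* = 5040/1620 = 3.11.

(3.47, 3.11)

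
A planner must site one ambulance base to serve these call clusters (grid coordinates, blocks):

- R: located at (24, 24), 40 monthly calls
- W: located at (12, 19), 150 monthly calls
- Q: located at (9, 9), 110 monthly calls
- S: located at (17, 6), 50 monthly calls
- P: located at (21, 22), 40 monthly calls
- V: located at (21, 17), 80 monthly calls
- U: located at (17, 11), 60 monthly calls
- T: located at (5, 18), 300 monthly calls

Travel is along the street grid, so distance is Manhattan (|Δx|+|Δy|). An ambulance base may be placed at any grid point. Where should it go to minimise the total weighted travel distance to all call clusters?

Manhattan distance separates: Σwᵢ(|x−xᵢ|+|y−yᵢ|) = Σwᵢ|x−xᵢ| + Σwᵢ|y−yᵢ|, so x and y are optimised independently as 1-D weighted medians.
Total weight W = 830; half = 415.
x-coordinate, sorted with cumulative weight:
  x=5 (T, w=300) cum 300
  x=9 (Q, w=110) cum 410
  x=12 (W, w=150) cum 560  ← median
  x=17 (S, w=50) cum 610
  x=17 (U, w=60) cum 670
  x=21 (P, w=40) cum 710
  x=21 (V, w=80) cum 790
  x=24 (R, w=40) cum 830
⇒ x* = 12
y-coordinate, sorted with cumulative weight:
  y=6 (S, w=50) cum 50
  y=9 (Q, w=110) cum 160
  y=11 (U, w=60) cum 220
  y=17 (V, w=80) cum 300
  y=18 (T, w=300) cum 600  ← median
  y=19 (W, w=150) cum 750
  y=22 (P, w=40) cum 790
  y=24 (R, w=40) cum 830
⇒ y* = 18

(12, 18)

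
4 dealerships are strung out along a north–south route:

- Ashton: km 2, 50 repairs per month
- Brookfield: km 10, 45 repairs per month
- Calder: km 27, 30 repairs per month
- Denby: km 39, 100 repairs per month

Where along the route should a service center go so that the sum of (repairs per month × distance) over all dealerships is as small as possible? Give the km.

For a sum of weighted absolute distances on a line, the optimum is the weighted median (not the mean). Total weight W = 225; half-weight = 112.5.
Sort by position and accumulate weight:
  km 2 (Ashton, w=50) → cum 50
  km 10 (Brookfield, w=45) → cum 95
  km 27 (Calder, w=30) → cum 125  ≥ 112.5 → median here
  km 39 (Denby, w=100) → cum 225
Optimal location: km 27.

x = 27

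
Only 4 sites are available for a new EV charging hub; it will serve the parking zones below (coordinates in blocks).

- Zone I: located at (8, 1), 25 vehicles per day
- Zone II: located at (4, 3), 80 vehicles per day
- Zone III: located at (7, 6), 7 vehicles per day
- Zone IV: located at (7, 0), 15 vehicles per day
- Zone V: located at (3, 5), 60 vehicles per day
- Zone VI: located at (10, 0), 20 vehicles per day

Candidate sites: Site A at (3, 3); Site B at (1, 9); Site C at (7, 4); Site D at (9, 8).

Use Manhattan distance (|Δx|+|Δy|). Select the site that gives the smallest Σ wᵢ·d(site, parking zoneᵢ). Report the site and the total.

Site A, total 729 blocks

Total weighted distance at each candidate:
  Site A (3, 3): total = 729
  Site B (1, 9): total = 2103
  Site C (7, 4): total = 934
  Site D (9, 8): total = 1898
Minimum is at Site A with total 729 blocks.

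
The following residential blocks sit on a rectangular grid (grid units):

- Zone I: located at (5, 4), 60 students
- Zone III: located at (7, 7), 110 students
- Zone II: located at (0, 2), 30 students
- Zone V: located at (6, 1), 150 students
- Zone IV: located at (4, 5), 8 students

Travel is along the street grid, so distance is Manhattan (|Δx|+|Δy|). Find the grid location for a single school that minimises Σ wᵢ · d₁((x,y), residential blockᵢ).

Manhattan distance separates: Σwᵢ(|x−xᵢ|+|y−yᵢ|) = Σwᵢ|x−xᵢ| + Σwᵢ|y−yᵢ|, so x and y are optimised independently as 1-D weighted medians.
Total weight W = 358; half = 179.
x-coordinate, sorted with cumulative weight:
  x=0 (Zone II, w=30) cum 30
  x=4 (Zone IV, w=8) cum 38
  x=5 (Zone I, w=60) cum 98
  x=6 (Zone V, w=150) cum 248  ← median
  x=7 (Zone III, w=110) cum 358
⇒ x* = 6
y-coordinate, sorted with cumulative weight:
  y=1 (Zone V, w=150) cum 150
  y=2 (Zone II, w=30) cum 180  ← median
  y=4 (Zone I, w=60) cum 240
  y=5 (Zone IV, w=8) cum 248
  y=7 (Zone III, w=110) cum 358
⇒ y* = 2

(6, 2)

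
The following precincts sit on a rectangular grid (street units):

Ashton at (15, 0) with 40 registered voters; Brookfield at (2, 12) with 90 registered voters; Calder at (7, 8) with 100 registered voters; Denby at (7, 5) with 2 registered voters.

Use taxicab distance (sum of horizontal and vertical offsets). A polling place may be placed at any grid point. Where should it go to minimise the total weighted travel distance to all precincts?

Manhattan distance separates: Σwᵢ(|x−xᵢ|+|y−yᵢ|) = Σwᵢ|x−xᵢ| + Σwᵢ|y−yᵢ|, so x and y are optimised independently as 1-D weighted medians.
Total weight W = 232; half = 116.
x-coordinate, sorted with cumulative weight:
  x=2 (Brookfield, w=90) cum 90
  x=7 (Calder, w=100) cum 190  ← median
  x=7 (Denby, w=2) cum 192
  x=15 (Ashton, w=40) cum 232
⇒ x* = 7
y-coordinate, sorted with cumulative weight:
  y=0 (Ashton, w=40) cum 40
  y=5 (Denby, w=2) cum 42
  y=8 (Calder, w=100) cum 142  ← median
  y=12 (Brookfield, w=90) cum 232
⇒ y* = 8

(7, 8)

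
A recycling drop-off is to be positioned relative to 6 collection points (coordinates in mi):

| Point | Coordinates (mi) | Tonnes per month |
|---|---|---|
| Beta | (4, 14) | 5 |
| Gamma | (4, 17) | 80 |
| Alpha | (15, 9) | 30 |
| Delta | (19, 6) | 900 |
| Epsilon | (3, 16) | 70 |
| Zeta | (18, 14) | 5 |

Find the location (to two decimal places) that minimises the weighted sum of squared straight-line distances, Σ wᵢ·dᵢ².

(16.69, 7.61)

The minimiser of Σwᵢ‖p−pᵢ‖² is the weighted centroid p* = (Σwᵢpᵢ)/(Σwᵢ).
Σwᵢ = 1090.
Σwᵢxᵢ = 5·4 + 80·4 + 30·15 + 900·19 + 70·3 + 5·18 = 18190.
Σwᵢyᵢ = 5·14 + 80·17 + 30·9 + 900·6 + 70·16 + 5·14 = 8290.
x* = 18190/1090 = 16.69, y* = 8290/1090 = 7.61.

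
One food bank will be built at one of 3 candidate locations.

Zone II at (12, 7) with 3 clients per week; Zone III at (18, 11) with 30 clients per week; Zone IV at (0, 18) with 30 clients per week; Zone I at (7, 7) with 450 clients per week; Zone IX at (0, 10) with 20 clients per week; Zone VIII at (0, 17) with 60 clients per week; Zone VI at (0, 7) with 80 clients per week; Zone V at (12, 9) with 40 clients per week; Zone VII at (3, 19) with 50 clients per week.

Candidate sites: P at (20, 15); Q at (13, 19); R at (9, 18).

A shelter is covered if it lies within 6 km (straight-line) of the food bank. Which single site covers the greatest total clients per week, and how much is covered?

Coverage radius r = 6 km; a point is covered iff (Δx)²+(Δy)² ≤ 6² = 36.
  P (20, 15): covers {Zone III} → 30
  Q (13, 19): covers {none} → 0
  R (9, 18): covers {none} → 0
Maximum coverage at P: 30 clients per week.

P, covering 30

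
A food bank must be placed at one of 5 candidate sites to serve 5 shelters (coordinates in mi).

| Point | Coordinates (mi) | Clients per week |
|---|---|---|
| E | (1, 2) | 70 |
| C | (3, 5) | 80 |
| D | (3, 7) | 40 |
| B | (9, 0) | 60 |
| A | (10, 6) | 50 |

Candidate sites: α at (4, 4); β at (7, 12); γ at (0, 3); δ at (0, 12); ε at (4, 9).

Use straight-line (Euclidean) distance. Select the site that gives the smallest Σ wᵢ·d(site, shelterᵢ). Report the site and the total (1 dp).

Total weighted distance at each candidate:
  α (4, 4): total = 1192.4
  β (7, 12): total = 2782.8
  γ (0, 3): total = 1678.7
  δ (0, 12): total = 3029.1
  ε (4, 9): total = 1905.5
Minimum is at α with total 1192.4 mi.

α, total 1192.4 mi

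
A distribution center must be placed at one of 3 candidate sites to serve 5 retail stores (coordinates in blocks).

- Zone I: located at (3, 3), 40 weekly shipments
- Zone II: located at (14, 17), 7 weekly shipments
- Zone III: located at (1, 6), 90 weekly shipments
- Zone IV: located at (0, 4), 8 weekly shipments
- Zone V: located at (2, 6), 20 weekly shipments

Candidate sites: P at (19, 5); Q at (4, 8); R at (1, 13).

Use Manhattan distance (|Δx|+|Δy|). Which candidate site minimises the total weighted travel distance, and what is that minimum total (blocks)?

Q, total 967 blocks

Total weighted distance at each candidate:
  P (19, 5): total = 3069
  Q (4, 8): total = 967
  R (1, 13): total = 1469
Minimum is at Q with total 967 blocks.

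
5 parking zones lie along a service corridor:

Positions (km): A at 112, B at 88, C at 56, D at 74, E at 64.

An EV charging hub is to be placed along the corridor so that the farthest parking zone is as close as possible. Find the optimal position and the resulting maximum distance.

location 84, max distance 28

The 1-center on a line is the midpoint of the two extreme points: leftmost at 56, rightmost at 112.
Optimal location = (56 + 112)/2 = 84; maximum distance = (112 − 56)/2 = 28.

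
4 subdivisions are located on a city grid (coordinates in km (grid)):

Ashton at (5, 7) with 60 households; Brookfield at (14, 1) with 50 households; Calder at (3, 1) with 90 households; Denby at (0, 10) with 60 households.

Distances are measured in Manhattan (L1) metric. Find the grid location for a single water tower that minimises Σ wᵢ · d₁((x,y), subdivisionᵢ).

(3, 1)

Manhattan distance separates: Σwᵢ(|x−xᵢ|+|y−yᵢ|) = Σwᵢ|x−xᵢ| + Σwᵢ|y−yᵢ|, so x and y are optimised independently as 1-D weighted medians.
Total weight W = 260; half = 130.
x-coordinate, sorted with cumulative weight:
  x=0 (Denby, w=60) cum 60
  x=3 (Calder, w=90) cum 150  ← median
  x=5 (Ashton, w=60) cum 210
  x=14 (Brookfield, w=50) cum 260
⇒ x* = 3
y-coordinate, sorted with cumulative weight:
  y=1 (Brookfield, w=50) cum 50
  y=1 (Calder, w=90) cum 140  ← median
  y=7 (Ashton, w=60) cum 200
  y=10 (Denby, w=60) cum 260
⇒ y* = 1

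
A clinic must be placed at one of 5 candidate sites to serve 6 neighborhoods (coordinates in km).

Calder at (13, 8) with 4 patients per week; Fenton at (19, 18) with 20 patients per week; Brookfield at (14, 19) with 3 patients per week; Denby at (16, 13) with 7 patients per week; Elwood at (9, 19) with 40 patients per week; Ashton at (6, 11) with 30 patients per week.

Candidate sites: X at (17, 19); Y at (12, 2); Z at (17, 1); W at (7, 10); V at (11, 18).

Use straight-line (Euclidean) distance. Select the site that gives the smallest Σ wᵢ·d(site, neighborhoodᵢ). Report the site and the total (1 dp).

V, total 607.3 km

Total weighted distance at each candidate:
  X (17, 19): total = 871.2
  Y (12, 2): total = 1521.9
  Z (17, 1): total = 1747.5
  W (7, 10): total = 825.6
  V (11, 18): total = 607.3
Minimum is at V with total 607.3 km.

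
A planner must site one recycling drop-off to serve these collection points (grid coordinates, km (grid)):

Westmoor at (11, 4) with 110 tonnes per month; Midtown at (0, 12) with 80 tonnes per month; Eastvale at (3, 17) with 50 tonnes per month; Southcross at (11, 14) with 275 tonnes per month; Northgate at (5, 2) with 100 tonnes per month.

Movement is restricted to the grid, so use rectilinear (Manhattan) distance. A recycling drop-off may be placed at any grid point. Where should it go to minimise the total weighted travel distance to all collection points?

(11, 14)

Manhattan distance separates: Σwᵢ(|x−xᵢ|+|y−yᵢ|) = Σwᵢ|x−xᵢ| + Σwᵢ|y−yᵢ|, so x and y are optimised independently as 1-D weighted medians.
Total weight W = 615; half = 307.5.
x-coordinate, sorted with cumulative weight:
  x=0 (Midtown, w=80) cum 80
  x=3 (Eastvale, w=50) cum 130
  x=5 (Northgate, w=100) cum 230
  x=11 (Westmoor, w=110) cum 340  ← median
  x=11 (Southcross, w=275) cum 615
⇒ x* = 11
y-coordinate, sorted with cumulative weight:
  y=2 (Northgate, w=100) cum 100
  y=4 (Westmoor, w=110) cum 210
  y=12 (Midtown, w=80) cum 290
  y=14 (Southcross, w=275) cum 565  ← median
  y=17 (Eastvale, w=50) cum 615
⇒ y* = 14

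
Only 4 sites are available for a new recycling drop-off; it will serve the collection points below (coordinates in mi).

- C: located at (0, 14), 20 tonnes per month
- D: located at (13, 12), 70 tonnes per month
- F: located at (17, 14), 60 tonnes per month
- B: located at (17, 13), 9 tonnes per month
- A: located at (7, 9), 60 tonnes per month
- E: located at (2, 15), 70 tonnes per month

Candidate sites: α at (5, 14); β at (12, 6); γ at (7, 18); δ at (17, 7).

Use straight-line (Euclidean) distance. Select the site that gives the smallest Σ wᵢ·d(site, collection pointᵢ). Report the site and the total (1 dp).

α, total 2050.1 mi

Total weighted distance at each candidate:
  α (5, 14): total = 2050.1
  β (12, 6): total = 2649.3
  γ (7, 18): total = 2450.2
  δ (17, 7): total = 3091.8
Minimum is at α with total 2050.1 mi.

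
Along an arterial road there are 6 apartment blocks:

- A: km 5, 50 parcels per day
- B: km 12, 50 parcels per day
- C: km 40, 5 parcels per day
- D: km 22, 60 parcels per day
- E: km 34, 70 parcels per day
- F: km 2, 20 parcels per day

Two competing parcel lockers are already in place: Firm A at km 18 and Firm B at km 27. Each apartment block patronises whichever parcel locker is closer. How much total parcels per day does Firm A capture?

The indifferent point is the midpoint (18+27)/2 = 22.5; apartment blocks left of it (closer to Firm A at 18) go to Firm A, those right go to Firm B.
  F at 2 (w=20) → Firm A
  A at 5 (w=50) → Firm A
  B at 12 (w=50) → Firm A
  D at 22 (w=60) → Firm A
  E at 34 (w=70) → Firm B
  C at 40 (w=5) → Firm B
Firm A captures 180; Firm B captures 75.

180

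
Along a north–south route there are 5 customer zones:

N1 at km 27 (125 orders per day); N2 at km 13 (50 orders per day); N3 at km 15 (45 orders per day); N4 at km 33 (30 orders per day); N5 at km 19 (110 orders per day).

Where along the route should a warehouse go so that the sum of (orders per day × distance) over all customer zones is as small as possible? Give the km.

For a sum of weighted absolute distances on a line, the optimum is the weighted median (not the mean). Total weight W = 360; half-weight = 180.
Sort by position and accumulate weight:
  km 13 (N2, w=50) → cum 50
  km 15 (N3, w=45) → cum 95
  km 19 (N5, w=110) → cum 205  ≥ 180 → median here
  km 27 (N1, w=125) → cum 330
  km 33 (N4, w=30) → cum 360
Optimal location: km 19.

x = 19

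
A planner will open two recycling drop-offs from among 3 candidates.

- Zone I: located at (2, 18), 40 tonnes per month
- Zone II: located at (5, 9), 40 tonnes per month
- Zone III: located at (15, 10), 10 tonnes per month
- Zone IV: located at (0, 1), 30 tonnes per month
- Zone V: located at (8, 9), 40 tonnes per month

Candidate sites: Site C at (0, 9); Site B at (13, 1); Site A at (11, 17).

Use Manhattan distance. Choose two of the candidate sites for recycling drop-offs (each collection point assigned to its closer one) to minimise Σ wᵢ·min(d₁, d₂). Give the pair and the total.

{Site C, Site A}, total 1270

Evaluate every pair (each demand assigned to the nearer of the two):
  {Site C, Site A}: total = 1270
  {Site C, Site B}: total = 1310
  {Site B, Site A}: total = 1900
Best pair: {Site C, Site A} with total 1270.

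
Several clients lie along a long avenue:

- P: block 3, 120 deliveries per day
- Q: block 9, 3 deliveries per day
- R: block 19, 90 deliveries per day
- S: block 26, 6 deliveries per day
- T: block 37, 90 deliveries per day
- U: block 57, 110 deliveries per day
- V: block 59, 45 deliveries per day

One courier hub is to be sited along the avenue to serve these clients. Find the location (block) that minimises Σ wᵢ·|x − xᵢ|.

x = 37

For a sum of weighted absolute distances on a line, the optimum is the weighted median (not the mean). Total weight W = 464; half-weight = 232.
Sort by position and accumulate weight:
  block 3 (P, w=120) → cum 120
  block 9 (Q, w=3) → cum 123
  block 19 (R, w=90) → cum 213
  block 26 (S, w=6) → cum 219
  block 37 (T, w=90) → cum 309  ≥ 232 → median here
  block 57 (U, w=110) → cum 419
  block 59 (V, w=45) → cum 464
Optimal location: block 37.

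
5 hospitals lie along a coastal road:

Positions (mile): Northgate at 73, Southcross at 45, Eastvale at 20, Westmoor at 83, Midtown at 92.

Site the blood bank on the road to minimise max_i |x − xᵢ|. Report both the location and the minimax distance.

The 1-center on a line is the midpoint of the two extreme points: leftmost at 20, rightmost at 92.
Optimal location = (20 + 92)/2 = 56; maximum distance = (92 − 20)/2 = 36.

location 56, max distance 36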